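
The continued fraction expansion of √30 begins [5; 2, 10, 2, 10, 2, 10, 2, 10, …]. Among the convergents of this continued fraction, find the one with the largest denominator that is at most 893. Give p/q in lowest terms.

2525/461

List convergents until the denominator exceeds the bound:
a_0 = 5: 5/1  (≤ bound)
a_1 = 2: 11/2  (≤ bound)
a_2 = 10: 115/21  (≤ bound)
a_3 = 2: 241/44  (≤ bound)
a_4 = 10: 2525/461  (≤ bound)
a_5 = 2: 5291/966  (> 893, stop)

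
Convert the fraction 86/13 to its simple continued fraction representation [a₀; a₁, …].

86 = 6·13 + 8, so a_0 = 6
13 = 1·8 + 5, so a_1 = 1
8 = 1·5 + 3, so a_2 = 1
5 = 1·3 + 2, so a_3 = 1
3 = 1·2 + 1, so a_4 = 1
2 = 2·1 + 0, so a_5 = 2

[6; 1, 1, 1, 1, 2]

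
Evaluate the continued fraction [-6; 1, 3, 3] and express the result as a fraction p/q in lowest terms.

-68/13

Work from the innermost term outward:
Start with 3.
3 + 1/(3/1) = 3 + 1/3 = 10/3
1 + 1/(10/3) = 1 + 3/10 = 13/10
-6 + 1/(13/10) = -6 + 10/13 = -68/13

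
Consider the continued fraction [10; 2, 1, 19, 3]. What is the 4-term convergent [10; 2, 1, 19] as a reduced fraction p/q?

610/59

Start with 19.
1 + 1/(19/1) = 1 + 1/19 = 20/19
2 + 1/(20/19) = 2 + 19/20 = 59/20
10 + 1/(59/20) = 10 + 20/59 = 610/59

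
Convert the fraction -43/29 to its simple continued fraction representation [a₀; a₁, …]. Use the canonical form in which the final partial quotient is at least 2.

[-2; 1, 1, 14]

Apply division with remainder until the remainder is 0:
-43 = -2·29 + 15, so a_0 = -2
29 = 1·15 + 14, so a_1 = 1
15 = 1·14 + 1, so a_2 = 1
14 = 14·1 + 0, so a_3 = 14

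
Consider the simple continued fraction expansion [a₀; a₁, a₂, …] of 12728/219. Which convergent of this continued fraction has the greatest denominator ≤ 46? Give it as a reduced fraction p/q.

a_0 = 58: 58/1  (≤ bound)
a_1 = 8: 465/8  (≤ bound)
a_2 = 2: 988/17  (≤ bound)
a_3 = 2: 2441/42  (≤ bound)
a_4 = 1: 3429/59  (> 46, stop)

2441/42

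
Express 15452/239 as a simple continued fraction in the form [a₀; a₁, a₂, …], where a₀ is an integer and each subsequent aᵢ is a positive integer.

15452 = 64·239 + 156, so a_0 = 64
239 = 1·156 + 83, so a_1 = 1
156 = 1·83 + 73, so a_2 = 1
83 = 1·73 + 10, so a_3 = 1
73 = 7·10 + 3, so a_4 = 7
10 = 3·3 + 1, so a_5 = 3
3 = 3·1 + 0, so a_6 = 3

[64; 1, 1, 1, 7, 3, 3]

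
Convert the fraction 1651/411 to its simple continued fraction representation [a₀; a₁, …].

[4; 58, 1, 2, 2]

1651 ÷ 411 → quotient 4, remainder 7
411 ÷ 7 → quotient 58, remainder 5
7 ÷ 5 → quotient 1, remainder 2
5 ÷ 2 → quotient 2, remainder 1
2 ÷ 1 → quotient 2, remainder 0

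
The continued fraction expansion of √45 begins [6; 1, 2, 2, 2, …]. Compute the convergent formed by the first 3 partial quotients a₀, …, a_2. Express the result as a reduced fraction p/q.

20/3

a_0 = 6: 6/1
a_1 = 1: 7/1
a_2 = 2: 20/3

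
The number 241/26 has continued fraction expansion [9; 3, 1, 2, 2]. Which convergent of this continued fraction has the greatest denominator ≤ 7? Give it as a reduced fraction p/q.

List convergents until the denominator exceeds the bound:
a_0 = 9: 9/1  (≤ bound)
a_1 = 3: 28/3  (≤ bound)
a_2 = 1: 37/4  (≤ bound)
a_3 = 2: 102/11  (> 7, stop)

37/4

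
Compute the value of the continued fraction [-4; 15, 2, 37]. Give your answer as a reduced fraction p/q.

a_0 = -4: -4/1
a_1 = 15: -59/15
a_2 = 2: -122/31
a_3 = 37: -4573/1162

-4573/1162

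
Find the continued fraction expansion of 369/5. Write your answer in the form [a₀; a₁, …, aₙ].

Apply division with remainder until the remainder is 0:
369 = 73·5 + 4, so a_0 = 73
5 = 1·4 + 1, so a_1 = 1
4 = 4·1 + 0, so a_2 = 4

[73; 1, 4]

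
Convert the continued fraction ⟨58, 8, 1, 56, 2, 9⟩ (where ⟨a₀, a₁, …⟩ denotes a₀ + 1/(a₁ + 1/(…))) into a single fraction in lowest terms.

Collapse the nested fraction from the inside out:
Start with 9.
2 + 1/(9/1) = 2 + 1/9 = 19/9
56 + 1/(19/9) = 56 + 9/19 = 1073/19
1 + 1/(1073/19) = 1 + 19/1073 = 1092/1073
8 + 1/(1092/1073) = 8 + 1073/1092 = 9809/1092
58 + 1/(9809/1092) = 58 + 1092/9809 = 570014/9809

570014/9809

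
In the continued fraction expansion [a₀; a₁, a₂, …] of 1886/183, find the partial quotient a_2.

1886 ÷ 183 → quotient 10, remainder 56
183 ÷ 56 → quotient 3, remainder 15
56 ÷ 15 → quotient 3, remainder 11

3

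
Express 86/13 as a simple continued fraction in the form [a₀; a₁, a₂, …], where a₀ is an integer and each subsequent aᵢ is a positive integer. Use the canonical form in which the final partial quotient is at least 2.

[6; 1, 1, 1, 1, 2]

⌊86/13⌋ = 6, remainder 8
⌊13/8⌋ = 1, remainder 5
⌊8/5⌋ = 1, remainder 3
⌊5/3⌋ = 1, remainder 2
⌊3/2⌋ = 1, remainder 1
⌊2/1⌋ = 2, remainder 0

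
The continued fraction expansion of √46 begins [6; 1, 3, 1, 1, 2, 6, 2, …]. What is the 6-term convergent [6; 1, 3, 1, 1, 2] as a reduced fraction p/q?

156/23

Start with 2.
1 + 1/(2/1) = 1 + 1/2 = 3/2
1 + 1/(3/2) = 1 + 2/3 = 5/3
3 + 1/(5/3) = 3 + 3/5 = 18/5
1 + 1/(18/5) = 1 + 5/18 = 23/18
6 + 1/(23/18) = 6 + 18/23 = 156/23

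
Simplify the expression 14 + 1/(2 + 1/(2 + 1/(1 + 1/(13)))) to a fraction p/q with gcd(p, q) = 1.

Start with 13.
1 + 1/(13/1) = 1 + 1/13 = 14/13
2 + 1/(14/13) = 2 + 13/14 = 41/14
2 + 1/(41/14) = 2 + 14/41 = 96/41
14 + 1/(96/41) = 14 + 41/96 = 1385/96

1385/96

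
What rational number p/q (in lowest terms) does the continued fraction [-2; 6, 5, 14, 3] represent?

Compute successive convergents:
a_0 = -2: -2/1
a_1 = 6: -11/6
a_2 = 5: -57/31
a_3 = 14: -809/440
a_4 = 3: -2484/1351

-2484/1351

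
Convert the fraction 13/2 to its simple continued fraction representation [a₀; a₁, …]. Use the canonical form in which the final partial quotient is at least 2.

13 ÷ 2 → quotient 6, remainder 1
2 ÷ 1 → quotient 2, remainder 0

[6; 2]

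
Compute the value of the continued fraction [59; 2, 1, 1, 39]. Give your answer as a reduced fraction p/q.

Start with 39.
1 + 1/(39/1) = 1 + 1/39 = 40/39
1 + 1/(40/39) = 1 + 39/40 = 79/40
2 + 1/(79/40) = 2 + 40/79 = 198/79
59 + 1/(198/79) = 59 + 79/198 = 11761/198

11761/198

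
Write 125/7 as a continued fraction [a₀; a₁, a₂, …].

125 = 17·7 + 6, so a_0 = 17
7 = 1·6 + 1, so a_1 = 1
6 = 6·1 + 0, so a_2 = 6

[17; 1, 6]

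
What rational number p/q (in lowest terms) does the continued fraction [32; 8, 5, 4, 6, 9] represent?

315728/9829

a_0 = 32: 32/1
a_1 = 8: 257/8
a_2 = 5: 1317/41
a_3 = 4: 5525/172
a_4 = 6: 34467/1073
a_5 = 9: 315728/9829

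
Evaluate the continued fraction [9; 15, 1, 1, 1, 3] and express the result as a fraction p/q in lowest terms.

1559/172

a_0 = 9: 9/1
a_1 = 15: 136/15
a_2 = 1: 145/16
a_3 = 1: 281/31
a_4 = 1: 426/47
a_5 = 3: 1559/172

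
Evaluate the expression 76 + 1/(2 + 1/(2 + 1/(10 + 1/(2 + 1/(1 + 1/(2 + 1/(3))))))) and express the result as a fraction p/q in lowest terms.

111091/1454

Compute successive convergents:
a_0 = 76: 76/1
a_1 = 2: 153/2
a_2 = 2: 382/5
a_3 = 10: 3973/52
a_4 = 2: 8328/109
a_5 = 1: 12301/161
a_6 = 2: 32930/431
a_7 = 3: 111091/1454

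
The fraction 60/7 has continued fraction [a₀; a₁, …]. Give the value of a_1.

1

Apply division with remainder until the remainder is 0:
⌊60/7⌋ = 8, remainder 4
⌊7/4⌋ = 1, remainder 3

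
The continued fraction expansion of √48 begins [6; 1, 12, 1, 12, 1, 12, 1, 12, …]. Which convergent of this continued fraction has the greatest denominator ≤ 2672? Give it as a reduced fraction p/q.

List convergents until the denominator exceeds the bound:
a_0 = 6: 6/1  (≤ bound)
a_1 = 1: 7/1  (≤ bound)
a_2 = 12: 90/13  (≤ bound)
a_3 = 1: 97/14  (≤ bound)
a_4 = 12: 1254/181  (≤ bound)
a_5 = 1: 1351/195  (≤ bound)
a_6 = 12: 17466/2521  (≤ bound)
a_7 = 1: 18817/2716  (> 2672, stop)

17466/2521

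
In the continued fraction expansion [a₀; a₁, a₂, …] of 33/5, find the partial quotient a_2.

⌊33/5⌋ = 6, remainder 3
⌊5/3⌋ = 1, remainder 2
⌊3/2⌋ = 1, remainder 1

1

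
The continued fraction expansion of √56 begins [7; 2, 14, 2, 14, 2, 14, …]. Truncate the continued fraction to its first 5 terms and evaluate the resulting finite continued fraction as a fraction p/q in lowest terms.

Build up convergents one term at a time:
a_0 = 7: 7/1
a_1 = 2: 15/2
a_2 = 14: 217/29
a_3 = 2: 449/60
a_4 = 14: 6503/869

6503/869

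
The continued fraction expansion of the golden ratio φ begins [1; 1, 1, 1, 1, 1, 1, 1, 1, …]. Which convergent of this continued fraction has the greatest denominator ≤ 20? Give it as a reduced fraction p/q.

List convergents until the denominator exceeds the bound:
a_0 = 1: 1/1  (≤ bound)
a_1 = 1: 2/1  (≤ bound)
a_2 = 1: 3/2  (≤ bound)
a_3 = 1: 5/3  (≤ bound)
a_4 = 1: 8/5  (≤ bound)
a_5 = 1: 13/8  (≤ bound)
a_6 = 1: 21/13  (≤ bound)
a_7 = 1: 34/21  (> 20, stop)

21/13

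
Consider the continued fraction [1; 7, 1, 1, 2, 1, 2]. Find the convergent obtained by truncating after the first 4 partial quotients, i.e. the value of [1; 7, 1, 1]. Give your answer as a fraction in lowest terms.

Start with 1.
1 + 1/(1/1) = 1 + 1/1 = 2/1
7 + 1/(2/1) = 7 + 1/2 = 15/2
1 + 1/(15/2) = 1 + 2/15 = 17/15

17/15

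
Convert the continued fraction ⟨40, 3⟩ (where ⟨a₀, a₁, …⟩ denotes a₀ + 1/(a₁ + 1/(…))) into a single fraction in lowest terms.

121/3

Collapse the nested fraction from the inside out:
Start with 3.
40 + 1/(3/1) = 40 + 1/3 = 121/3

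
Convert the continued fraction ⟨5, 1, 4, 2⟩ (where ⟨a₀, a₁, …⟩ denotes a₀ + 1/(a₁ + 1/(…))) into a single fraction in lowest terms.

64/11

a_0 = 5: 5/1
a_1 = 1: 6/1
a_2 = 4: 29/5
a_3 = 2: 64/11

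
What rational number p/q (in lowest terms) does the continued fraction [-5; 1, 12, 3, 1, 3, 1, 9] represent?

-10054/2467

Work from the innermost term outward:
Start with 9.
1 + 1/(9/1) = 1 + 1/9 = 10/9
3 + 1/(10/9) = 3 + 9/10 = 39/10
1 + 1/(39/10) = 1 + 10/39 = 49/39
3 + 1/(49/39) = 3 + 39/49 = 186/49
12 + 1/(186/49) = 12 + 49/186 = 2281/186
1 + 1/(2281/186) = 1 + 186/2281 = 2467/2281
-5 + 1/(2467/2281) = -5 + 2281/2467 = -10054/2467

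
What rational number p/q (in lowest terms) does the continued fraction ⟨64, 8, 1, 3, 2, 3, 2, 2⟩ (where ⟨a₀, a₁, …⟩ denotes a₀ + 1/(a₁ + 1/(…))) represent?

97325/1518

Starting at the tail and folding back:
Start with 2.
2 + 1/(2/1) = 2 + 1/2 = 5/2
3 + 1/(5/2) = 3 + 2/5 = 17/5
2 + 1/(17/5) = 2 + 5/17 = 39/17
3 + 1/(39/17) = 3 + 17/39 = 134/39
1 + 1/(134/39) = 1 + 39/134 = 173/134
8 + 1/(173/134) = 8 + 134/173 = 1518/173
64 + 1/(1518/173) = 64 + 173/1518 = 97325/1518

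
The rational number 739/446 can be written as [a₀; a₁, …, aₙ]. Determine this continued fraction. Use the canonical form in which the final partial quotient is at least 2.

[1; 1, 1, 1, 10, 1, 3, 3]

Apply division with remainder until the remainder is 0:
⌊739/446⌋ = 1, remainder 293
⌊446/293⌋ = 1, remainder 153
⌊293/153⌋ = 1, remainder 140
⌊153/140⌋ = 1, remainder 13
⌊140/13⌋ = 10, remainder 10
⌊13/10⌋ = 1, remainder 3
⌊10/3⌋ = 3, remainder 1
⌊3/1⌋ = 3, remainder 0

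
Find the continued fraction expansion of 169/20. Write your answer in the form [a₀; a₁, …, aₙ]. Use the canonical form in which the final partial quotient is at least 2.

169 ÷ 20 → quotient 8, remainder 9
20 ÷ 9 → quotient 2, remainder 2
9 ÷ 2 → quotient 4, remainder 1
2 ÷ 1 → quotient 2, remainder 0

[8; 2, 4, 2]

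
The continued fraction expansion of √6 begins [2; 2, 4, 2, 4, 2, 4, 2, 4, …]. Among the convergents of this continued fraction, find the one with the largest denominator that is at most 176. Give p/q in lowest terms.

218/89

a_0 = 2: 2/1  (≤ bound)
a_1 = 2: 5/2  (≤ bound)
a_2 = 4: 22/9  (≤ bound)
a_3 = 2: 49/20  (≤ bound)
a_4 = 4: 218/89  (≤ bound)
a_5 = 2: 485/198  (> 176, stop)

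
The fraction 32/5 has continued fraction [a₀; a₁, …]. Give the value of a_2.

⌊32/5⌋ = 6, remainder 2
⌊5/2⌋ = 2, remainder 1
⌊2/1⌋ = 2, remainder 0

2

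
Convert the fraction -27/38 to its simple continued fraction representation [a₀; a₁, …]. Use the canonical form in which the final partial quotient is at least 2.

[-1; 3, 2, 5]

-27 ÷ 38 → quotient -1, remainder 11
38 ÷ 11 → quotient 3, remainder 5
11 ÷ 5 → quotient 2, remainder 1
5 ÷ 1 → quotient 5, remainder 0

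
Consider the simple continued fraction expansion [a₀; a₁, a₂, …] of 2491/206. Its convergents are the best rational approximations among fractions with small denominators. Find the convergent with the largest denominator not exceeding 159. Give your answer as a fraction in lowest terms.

786/65

a_0 = 12: 12/1  (≤ bound)
a_1 = 10: 121/10  (≤ bound)
a_2 = 1: 133/11  (≤ bound)
a_3 = 5: 786/65  (≤ bound)
a_4 = 3: 2491/206  (> 159, stop)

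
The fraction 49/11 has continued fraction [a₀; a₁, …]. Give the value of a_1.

2

Apply division with remainder until the remainder is 0:
⌊49/11⌋ = 4, remainder 5
⌊11/5⌋ = 2, remainder 1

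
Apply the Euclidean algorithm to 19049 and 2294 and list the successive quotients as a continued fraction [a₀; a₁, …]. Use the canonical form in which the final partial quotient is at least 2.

[8; 3, 3, 2, 3, 3, 1, 6]

Run the Euclidean algorithm, recording each quotient:
⌊19049/2294⌋ = 8, remainder 697
⌊2294/697⌋ = 3, remainder 203
⌊697/203⌋ = 3, remainder 88
⌊203/88⌋ = 2, remainder 27
⌊88/27⌋ = 3, remainder 7
⌊27/7⌋ = 3, remainder 6
⌊7/6⌋ = 1, remainder 1
⌊6/1⌋ = 6, remainder 0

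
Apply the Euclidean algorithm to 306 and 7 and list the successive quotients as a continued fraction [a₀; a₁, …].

[43; 1, 2, 2]

Apply division with remainder until the remainder is 0:
⌊306/7⌋ = 43, remainder 5
⌊7/5⌋ = 1, remainder 2
⌊5/2⌋ = 2, remainder 1
⌊2/1⌋ = 2, remainder 0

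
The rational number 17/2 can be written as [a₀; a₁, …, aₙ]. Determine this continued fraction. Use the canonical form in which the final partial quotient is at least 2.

Apply division with remainder until the remainder is 0:
17 = 8·2 + 1, so a_0 = 8
2 = 2·1 + 0, so a_1 = 2

[8; 2]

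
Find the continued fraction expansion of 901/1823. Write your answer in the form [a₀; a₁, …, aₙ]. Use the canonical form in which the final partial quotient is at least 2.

[0; 2, 42, 1, 9, 2]

Apply division with remainder until the remainder is 0:
901 = 0·1823 + 901, so a_0 = 0
1823 = 2·901 + 21, so a_1 = 2
901 = 42·21 + 19, so a_2 = 42
21 = 1·19 + 2, so a_3 = 1
19 = 9·2 + 1, so a_4 = 9
2 = 2·1 + 0, so a_5 = 2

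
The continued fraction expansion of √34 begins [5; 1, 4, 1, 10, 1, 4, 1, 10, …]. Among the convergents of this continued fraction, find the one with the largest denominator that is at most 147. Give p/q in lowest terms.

414/71

a_0 = 5: 5/1  (≤ bound)
a_1 = 1: 6/1  (≤ bound)
a_2 = 4: 29/5  (≤ bound)
a_3 = 1: 35/6  (≤ bound)
a_4 = 10: 379/65  (≤ bound)
a_5 = 1: 414/71  (≤ bound)
a_6 = 4: 2035/349  (> 147, stop)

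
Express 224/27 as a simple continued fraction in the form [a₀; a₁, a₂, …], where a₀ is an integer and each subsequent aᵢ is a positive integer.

Apply division with remainder until the remainder is 0:
224 ÷ 27 → quotient 8, remainder 8
27 ÷ 8 → quotient 3, remainder 3
8 ÷ 3 → quotient 2, remainder 2
3 ÷ 2 → quotient 1, remainder 1
2 ÷ 1 → quotient 2, remainder 0

[8; 3, 2, 1, 2]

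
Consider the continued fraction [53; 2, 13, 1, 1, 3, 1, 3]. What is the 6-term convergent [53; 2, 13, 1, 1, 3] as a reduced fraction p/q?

10536/197

Start with 3.
1 + 1/(3/1) = 1 + 1/3 = 4/3
1 + 1/(4/3) = 1 + 3/4 = 7/4
13 + 1/(7/4) = 13 + 4/7 = 95/7
2 + 1/(95/7) = 2 + 7/95 = 197/95
53 + 1/(197/95) = 53 + 95/197 = 10536/197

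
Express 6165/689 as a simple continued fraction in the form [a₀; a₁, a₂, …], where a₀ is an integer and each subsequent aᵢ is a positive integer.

⌊6165/689⌋ = 8, remainder 653
⌊689/653⌋ = 1, remainder 36
⌊653/36⌋ = 18, remainder 5
⌊36/5⌋ = 7, remainder 1
⌊5/1⌋ = 5, remainder 0

[8; 1, 18, 7, 5]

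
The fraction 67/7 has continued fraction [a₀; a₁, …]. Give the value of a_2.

⌊67/7⌋ = 9, remainder 4
⌊7/4⌋ = 1, remainder 3
⌊4/3⌋ = 1, remainder 1

1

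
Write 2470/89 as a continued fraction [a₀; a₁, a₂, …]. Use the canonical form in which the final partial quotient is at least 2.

⌊2470/89⌋ = 27, remainder 67
⌊89/67⌋ = 1, remainder 22
⌊67/22⌋ = 3, remainder 1
⌊22/1⌋ = 22, remainder 0

[27; 1, 3, 22]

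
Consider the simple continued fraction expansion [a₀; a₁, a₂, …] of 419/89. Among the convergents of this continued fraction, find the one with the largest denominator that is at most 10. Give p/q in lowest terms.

List convergents until the denominator exceeds the bound:
a_0 = 4: 4/1  (≤ bound)
a_1 = 1: 5/1  (≤ bound)
a_2 = 2: 14/3  (≤ bound)
a_3 = 2: 33/7  (≤ bound)
a_4 = 2: 80/17  (> 10, stop)

33/7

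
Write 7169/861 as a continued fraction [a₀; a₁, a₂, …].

⌊7169/861⌋ = 8, remainder 281
⌊861/281⌋ = 3, remainder 18
⌊281/18⌋ = 15, remainder 11
⌊18/11⌋ = 1, remainder 7
⌊11/7⌋ = 1, remainder 4
⌊7/4⌋ = 1, remainder 3
⌊4/3⌋ = 1, remainder 1
⌊3/1⌋ = 3, remainder 0

[8; 3, 15, 1, 1, 1, 1, 3]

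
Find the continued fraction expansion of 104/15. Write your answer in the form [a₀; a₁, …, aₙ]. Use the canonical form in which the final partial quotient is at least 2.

[6; 1, 14]

Apply division with remainder until the remainder is 0:
104 ÷ 15 → quotient 6, remainder 14
15 ÷ 14 → quotient 1, remainder 1
14 ÷ 1 → quotient 14, remainder 0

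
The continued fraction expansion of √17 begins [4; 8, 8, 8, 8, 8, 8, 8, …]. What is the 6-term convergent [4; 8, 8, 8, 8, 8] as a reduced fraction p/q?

Collapse the nested fraction from the inside out:
Start with 8.
8 + 1/(8/1) = 8 + 1/8 = 65/8
8 + 1/(65/8) = 8 + 8/65 = 528/65
8 + 1/(528/65) = 8 + 65/528 = 4289/528
8 + 1/(4289/528) = 8 + 528/4289 = 34840/4289
4 + 1/(34840/4289) = 4 + 4289/34840 = 143649/34840

143649/34840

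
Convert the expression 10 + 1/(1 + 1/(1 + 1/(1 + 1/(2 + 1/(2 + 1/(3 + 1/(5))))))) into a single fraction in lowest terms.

3657/344

Start with 5.
3 + 1/(5/1) = 3 + 1/5 = 16/5
2 + 1/(16/5) = 2 + 5/16 = 37/16
2 + 1/(37/16) = 2 + 16/37 = 90/37
1 + 1/(90/37) = 1 + 37/90 = 127/90
1 + 1/(127/90) = 1 + 90/127 = 217/127
1 + 1/(217/127) = 1 + 127/217 = 344/217
10 + 1/(344/217) = 10 + 217/344 = 3657/344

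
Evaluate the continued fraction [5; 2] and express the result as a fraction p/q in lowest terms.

11/2

a_0 = 5: 5/1
a_1 = 2: 11/2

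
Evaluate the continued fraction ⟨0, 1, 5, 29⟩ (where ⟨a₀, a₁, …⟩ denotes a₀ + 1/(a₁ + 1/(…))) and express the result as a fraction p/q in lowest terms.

a_0 = 0: 0/1
a_1 = 1: 1/1
a_2 = 5: 5/6
a_3 = 29: 146/175

146/175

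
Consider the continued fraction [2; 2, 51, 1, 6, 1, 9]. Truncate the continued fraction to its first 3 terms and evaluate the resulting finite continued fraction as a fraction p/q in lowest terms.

Starting at the tail and folding back:
Start with 51.
2 + 1/(51/1) = 2 + 1/51 = 103/51
2 + 1/(103/51) = 2 + 51/103 = 257/103

257/103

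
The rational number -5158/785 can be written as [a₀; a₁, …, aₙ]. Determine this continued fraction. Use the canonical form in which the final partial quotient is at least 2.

-5158 ÷ 785 → quotient -7, remainder 337
785 ÷ 337 → quotient 2, remainder 111
337 ÷ 111 → quotient 3, remainder 4
111 ÷ 4 → quotient 27, remainder 3
4 ÷ 3 → quotient 1, remainder 1
3 ÷ 1 → quotient 3, remainder 0

[-7; 2, 3, 27, 1, 3]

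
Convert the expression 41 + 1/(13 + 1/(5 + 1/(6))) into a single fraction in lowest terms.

16800/409

Start with 6.
5 + 1/(6/1) = 5 + 1/6 = 31/6
13 + 1/(31/6) = 13 + 6/31 = 409/31
41 + 1/(409/31) = 41 + 31/409 = 16800/409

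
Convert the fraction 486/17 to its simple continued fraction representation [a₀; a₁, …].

⌊486/17⌋ = 28, remainder 10
⌊17/10⌋ = 1, remainder 7
⌊10/7⌋ = 1, remainder 3
⌊7/3⌋ = 2, remainder 1
⌊3/1⌋ = 3, remainder 0

[28; 1, 1, 2, 3]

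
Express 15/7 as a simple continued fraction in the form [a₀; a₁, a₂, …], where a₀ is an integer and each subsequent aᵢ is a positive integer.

Run the Euclidean algorithm, recording each quotient:
⌊15/7⌋ = 2, remainder 1
⌊7/1⌋ = 7, remainder 0

[2; 7]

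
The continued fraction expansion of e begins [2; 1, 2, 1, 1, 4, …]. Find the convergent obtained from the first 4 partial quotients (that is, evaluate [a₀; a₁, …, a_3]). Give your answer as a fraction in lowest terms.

Build up convergents one term at a time:
a_0 = 2: 2/1
a_1 = 1: 3/1
a_2 = 2: 8/3
a_3 = 1: 11/4

11/4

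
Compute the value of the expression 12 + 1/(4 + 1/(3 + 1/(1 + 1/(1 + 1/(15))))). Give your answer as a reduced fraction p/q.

5713/467

a_0 = 12: 12/1
a_1 = 4: 49/4
a_2 = 3: 159/13
a_3 = 1: 208/17
a_4 = 1: 367/30
a_5 = 15: 5713/467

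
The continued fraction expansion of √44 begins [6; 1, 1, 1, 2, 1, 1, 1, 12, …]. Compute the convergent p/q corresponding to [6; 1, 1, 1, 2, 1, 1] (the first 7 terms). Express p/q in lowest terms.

126/19

a_0 = 6: 6/1
a_1 = 1: 7/1
a_2 = 1: 13/2
a_3 = 1: 20/3
a_4 = 2: 53/8
a_5 = 1: 73/11
a_6 = 1: 126/19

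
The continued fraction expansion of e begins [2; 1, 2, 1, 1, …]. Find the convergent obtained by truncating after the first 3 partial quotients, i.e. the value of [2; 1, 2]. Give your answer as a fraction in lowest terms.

Compute successive convergents:
a_0 = 2: 2/1
a_1 = 1: 3/1
a_2 = 2: 8/3

8/3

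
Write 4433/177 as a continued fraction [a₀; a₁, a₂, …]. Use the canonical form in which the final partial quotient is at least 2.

4433 ÷ 177 → quotient 25, remainder 8
177 ÷ 8 → quotient 22, remainder 1
8 ÷ 1 → quotient 8, remainder 0

[25; 22, 8]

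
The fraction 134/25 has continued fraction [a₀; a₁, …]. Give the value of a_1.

2

134 ÷ 25 → quotient 5, remainder 9
25 ÷ 9 → quotient 2, remainder 7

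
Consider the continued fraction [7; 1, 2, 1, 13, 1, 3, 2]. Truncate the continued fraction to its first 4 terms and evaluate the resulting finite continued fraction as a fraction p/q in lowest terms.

31/4

a_0 = 7: 7/1
a_1 = 1: 8/1
a_2 = 2: 23/3
a_3 = 1: 31/4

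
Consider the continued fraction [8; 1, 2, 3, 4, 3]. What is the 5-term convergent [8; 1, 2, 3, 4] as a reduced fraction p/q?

374/43

Start with 4.
3 + 1/(4/1) = 3 + 1/4 = 13/4
2 + 1/(13/4) = 2 + 4/13 = 30/13
1 + 1/(30/13) = 1 + 13/30 = 43/30
8 + 1/(43/30) = 8 + 30/43 = 374/43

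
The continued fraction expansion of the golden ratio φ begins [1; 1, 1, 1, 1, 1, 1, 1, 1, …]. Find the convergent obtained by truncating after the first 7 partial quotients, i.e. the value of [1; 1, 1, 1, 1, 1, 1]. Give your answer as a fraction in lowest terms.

21/13

a_0 = 1: 1/1
a_1 = 1: 2/1
a_2 = 1: 3/2
a_3 = 1: 5/3
a_4 = 1: 8/5
a_5 = 1: 13/8
a_6 = 1: 21/13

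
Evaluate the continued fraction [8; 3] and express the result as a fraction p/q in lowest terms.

Build up convergents one term at a time:
a_0 = 8: 8/1
a_1 = 3: 25/3

25/3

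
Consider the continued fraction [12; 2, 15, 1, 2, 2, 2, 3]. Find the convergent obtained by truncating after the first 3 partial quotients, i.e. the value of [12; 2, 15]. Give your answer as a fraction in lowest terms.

Use the convergent recurrence hₖ = aₖ·hₖ₋₁ + hₖ₋₂ (and likewise for the denominators kₖ):
a_0 = 12: 12/1
a_1 = 2: 25/2
a_2 = 15: 387/31

387/31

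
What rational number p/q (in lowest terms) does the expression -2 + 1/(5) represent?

Start with 5.
-2 + 1/(5/1) = -2 + 1/5 = -9/5

-9/5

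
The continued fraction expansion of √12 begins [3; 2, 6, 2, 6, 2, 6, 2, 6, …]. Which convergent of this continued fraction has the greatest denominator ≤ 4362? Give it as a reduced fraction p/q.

8733/2521

a_0 = 3: 3/1  (≤ bound)
a_1 = 2: 7/2  (≤ bound)
a_2 = 6: 45/13  (≤ bound)
a_3 = 2: 97/28  (≤ bound)
a_4 = 6: 627/181  (≤ bound)
a_5 = 2: 1351/390  (≤ bound)
a_6 = 6: 8733/2521  (≤ bound)
a_7 = 2: 18817/5432  (> 4362, stop)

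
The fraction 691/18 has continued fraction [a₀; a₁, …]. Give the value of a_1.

2

Run the Euclidean algorithm, recording each quotient:
691 = 38·18 + 7, so a_0 = 38
18 = 2·7 + 4, so a_1 = 2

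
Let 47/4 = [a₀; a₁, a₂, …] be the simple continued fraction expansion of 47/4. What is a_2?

⌊47/4⌋ = 11, remainder 3
⌊4/3⌋ = 1, remainder 1
⌊3/1⌋ = 3, remainder 0

3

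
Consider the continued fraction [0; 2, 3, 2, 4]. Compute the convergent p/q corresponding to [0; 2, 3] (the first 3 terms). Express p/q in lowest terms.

Start with 3.
2 + 1/(3/1) = 2 + 1/3 = 7/3
0 + 1/(7/3) = 0 + 3/7 = 3/7

3/7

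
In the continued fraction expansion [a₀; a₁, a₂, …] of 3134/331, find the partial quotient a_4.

1

3134 = 9·331 + 155, so a_0 = 9
331 = 2·155 + 21, so a_1 = 2
155 = 7·21 + 8, so a_2 = 7
21 = 2·8 + 5, so a_3 = 2
8 = 1·5 + 3, so a_4 = 1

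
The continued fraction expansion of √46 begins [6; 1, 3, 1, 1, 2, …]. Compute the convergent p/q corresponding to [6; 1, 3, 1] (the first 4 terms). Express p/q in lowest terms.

Start with 1.
3 + 1/(1/1) = 3 + 1/1 = 4/1
1 + 1/(4/1) = 1 + 1/4 = 5/4
6 + 1/(5/4) = 6 + 4/5 = 34/5

34/5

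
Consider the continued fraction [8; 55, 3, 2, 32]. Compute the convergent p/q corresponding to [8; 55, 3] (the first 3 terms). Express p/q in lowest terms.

a_0 = 8: 8/1
a_1 = 55: 441/55
a_2 = 3: 1331/166

1331/166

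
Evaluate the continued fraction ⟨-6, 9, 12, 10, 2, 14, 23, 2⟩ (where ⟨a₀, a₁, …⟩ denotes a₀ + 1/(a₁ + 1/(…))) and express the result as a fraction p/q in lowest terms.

-9272311/1574273

Collapse the nested fraction from the inside out:
Start with 2.
23 + 1/(2/1) = 23 + 1/2 = 47/2
14 + 1/(47/2) = 14 + 2/47 = 660/47
2 + 1/(660/47) = 2 + 47/660 = 1367/660
10 + 1/(1367/660) = 10 + 660/1367 = 14330/1367
12 + 1/(14330/1367) = 12 + 1367/14330 = 173327/14330
9 + 1/(173327/14330) = 9 + 14330/173327 = 1574273/173327
-6 + 1/(1574273/173327) = -6 + 173327/1574273 = -9272311/1574273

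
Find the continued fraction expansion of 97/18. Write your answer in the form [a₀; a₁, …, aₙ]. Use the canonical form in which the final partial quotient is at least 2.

[5; 2, 1, 1, 3]

Apply division with remainder until the remainder is 0:
97 = 5·18 + 7, so a_0 = 5
18 = 2·7 + 4, so a_1 = 2
7 = 1·4 + 3, so a_2 = 1
4 = 1·3 + 1, so a_3 = 1
3 = 3·1 + 0, so a_4 = 3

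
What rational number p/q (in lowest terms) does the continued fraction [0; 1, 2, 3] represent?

7/10

a_0 = 0: 0/1
a_1 = 1: 1/1
a_2 = 2: 2/3
a_3 = 3: 7/10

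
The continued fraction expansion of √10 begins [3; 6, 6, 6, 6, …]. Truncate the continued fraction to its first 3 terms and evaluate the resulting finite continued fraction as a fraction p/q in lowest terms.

a_0 = 3: 3/1
a_1 = 6: 19/6
a_2 = 6: 117/37

117/37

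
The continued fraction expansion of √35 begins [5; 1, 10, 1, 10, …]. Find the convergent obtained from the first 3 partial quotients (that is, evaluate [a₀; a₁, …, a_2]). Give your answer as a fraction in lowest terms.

Start with 10.
1 + 1/(10/1) = 1 + 1/10 = 11/10
5 + 1/(11/10) = 5 + 10/11 = 65/11

65/11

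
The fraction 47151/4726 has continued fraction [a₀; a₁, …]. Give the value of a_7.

47151 ÷ 4726 → quotient 9, remainder 4617
4726 ÷ 4617 → quotient 1, remainder 109
4617 ÷ 109 → quotient 42, remainder 39
109 ÷ 39 → quotient 2, remainder 31
39 ÷ 31 → quotient 1, remainder 8
31 ÷ 8 → quotient 3, remainder 7
8 ÷ 7 → quotient 1, remainder 1
7 ÷ 1 → quotient 7, remainder 0

7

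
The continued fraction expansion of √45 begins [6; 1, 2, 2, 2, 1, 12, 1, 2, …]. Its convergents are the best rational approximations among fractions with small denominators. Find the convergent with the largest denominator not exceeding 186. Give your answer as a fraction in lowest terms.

a_0 = 6: 6/1  (≤ bound)
a_1 = 1: 7/1  (≤ bound)
a_2 = 2: 20/3  (≤ bound)
a_3 = 2: 47/7  (≤ bound)
a_4 = 2: 114/17  (≤ bound)
a_5 = 1: 161/24  (≤ bound)
a_6 = 12: 2046/305  (> 186, stop)

161/24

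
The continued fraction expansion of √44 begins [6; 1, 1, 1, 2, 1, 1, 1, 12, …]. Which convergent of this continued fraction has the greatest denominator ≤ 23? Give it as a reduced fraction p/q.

126/19

a_0 = 6: 6/1  (≤ bound)
a_1 = 1: 7/1  (≤ bound)
a_2 = 1: 13/2  (≤ bound)
a_3 = 1: 20/3  (≤ bound)
a_4 = 2: 53/8  (≤ bound)
a_5 = 1: 73/11  (≤ bound)
a_6 = 1: 126/19  (≤ bound)
a_7 = 1: 199/30  (> 23, stop)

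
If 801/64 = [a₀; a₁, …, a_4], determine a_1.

⌊801/64⌋ = 12, remainder 33
⌊64/33⌋ = 1, remainder 31

1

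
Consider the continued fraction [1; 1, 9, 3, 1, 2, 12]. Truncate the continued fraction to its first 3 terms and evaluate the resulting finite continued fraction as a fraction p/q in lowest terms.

Start with 9.
1 + 1/(9/1) = 1 + 1/9 = 10/9
1 + 1/(10/9) = 1 + 9/10 = 19/10

19/10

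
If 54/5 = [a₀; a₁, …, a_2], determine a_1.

⌊54/5⌋ = 10, remainder 4
⌊5/4⌋ = 1, remainder 1

1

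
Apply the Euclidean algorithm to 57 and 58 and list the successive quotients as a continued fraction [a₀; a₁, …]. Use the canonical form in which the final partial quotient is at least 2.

[0; 1, 57]

Apply division with remainder until the remainder is 0:
57 = 0·58 + 57, so a_0 = 0
58 = 1·57 + 1, so a_1 = 1
57 = 57·1 + 0, so a_2 = 57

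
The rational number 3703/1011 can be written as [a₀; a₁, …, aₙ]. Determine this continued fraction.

[3; 1, 1, 1, 27, 2, 2, 2]

⌊3703/1011⌋ = 3, remainder 670
⌊1011/670⌋ = 1, remainder 341
⌊670/341⌋ = 1, remainder 329
⌊341/329⌋ = 1, remainder 12
⌊329/12⌋ = 27, remainder 5
⌊12/5⌋ = 2, remainder 2
⌊5/2⌋ = 2, remainder 1
⌊2/1⌋ = 2, remainder 0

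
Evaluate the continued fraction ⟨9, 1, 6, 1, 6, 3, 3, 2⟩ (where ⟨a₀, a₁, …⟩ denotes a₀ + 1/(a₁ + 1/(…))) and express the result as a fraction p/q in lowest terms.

a_0 = 9: 9/1
a_1 = 1: 10/1
a_2 = 6: 69/7
a_3 = 1: 79/8
a_4 = 6: 543/55
a_5 = 3: 1708/173
a_6 = 3: 5667/574
a_7 = 2: 13042/1321

13042/1321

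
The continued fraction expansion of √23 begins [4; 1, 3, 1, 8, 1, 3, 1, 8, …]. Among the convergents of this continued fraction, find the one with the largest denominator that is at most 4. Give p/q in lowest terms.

List convergents until the denominator exceeds the bound:
a_0 = 4: 4/1  (≤ bound)
a_1 = 1: 5/1  (≤ bound)
a_2 = 3: 19/4  (≤ bound)
a_3 = 1: 24/5  (> 4, stop)

19/4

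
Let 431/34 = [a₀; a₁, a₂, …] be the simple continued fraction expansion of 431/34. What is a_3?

11

431 ÷ 34 → quotient 12, remainder 23
34 ÷ 23 → quotient 1, remainder 11
23 ÷ 11 → quotient 2, remainder 1
11 ÷ 1 → quotient 11, remainder 0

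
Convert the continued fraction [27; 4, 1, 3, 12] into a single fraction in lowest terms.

6340/233

a_0 = 27: 27/1
a_1 = 4: 109/4
a_2 = 1: 136/5
a_3 = 3: 517/19
a_4 = 12: 6340/233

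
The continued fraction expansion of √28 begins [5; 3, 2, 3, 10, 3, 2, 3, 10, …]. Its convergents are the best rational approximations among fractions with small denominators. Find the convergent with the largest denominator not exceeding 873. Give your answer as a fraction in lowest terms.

a_0 = 5: 5/1  (≤ bound)
a_1 = 3: 16/3  (≤ bound)
a_2 = 2: 37/7  (≤ bound)
a_3 = 3: 127/24  (≤ bound)
a_4 = 10: 1307/247  (≤ bound)
a_5 = 3: 4048/765  (≤ bound)
a_6 = 2: 9403/1777  (> 873, stop)

4048/765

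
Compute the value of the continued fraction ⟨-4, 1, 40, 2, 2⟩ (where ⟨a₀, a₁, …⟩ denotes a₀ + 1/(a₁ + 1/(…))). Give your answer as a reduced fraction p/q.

a_0 = -4: -4/1
a_1 = 1: -3/1
a_2 = 40: -124/41
a_3 = 2: -251/83
a_4 = 2: -626/207

-626/207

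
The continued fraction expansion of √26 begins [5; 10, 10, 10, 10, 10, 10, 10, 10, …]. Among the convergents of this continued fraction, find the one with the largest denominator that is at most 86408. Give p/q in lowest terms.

52525/10301

a_0 = 5: 5/1  (≤ bound)
a_1 = 10: 51/10  (≤ bound)
a_2 = 10: 515/101  (≤ bound)
a_3 = 10: 5201/1020  (≤ bound)
a_4 = 10: 52525/10301  (≤ bound)
a_5 = 10: 530451/104030  (> 86408, stop)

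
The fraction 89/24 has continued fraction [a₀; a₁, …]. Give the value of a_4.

3

89 ÷ 24 → quotient 3, remainder 17
24 ÷ 17 → quotient 1, remainder 7
17 ÷ 7 → quotient 2, remainder 3
7 ÷ 3 → quotient 2, remainder 1
3 ÷ 1 → quotient 3, remainder 0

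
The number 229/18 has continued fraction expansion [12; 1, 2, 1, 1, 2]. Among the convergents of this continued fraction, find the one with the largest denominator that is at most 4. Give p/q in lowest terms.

51/4

List convergents until the denominator exceeds the bound:
a_0 = 12: 12/1  (≤ bound)
a_1 = 1: 13/1  (≤ bound)
a_2 = 2: 38/3  (≤ bound)
a_3 = 1: 51/4  (≤ bound)
a_4 = 1: 89/7  (> 4, stop)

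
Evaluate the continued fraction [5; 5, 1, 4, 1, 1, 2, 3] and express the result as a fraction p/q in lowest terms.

2860/553

Start with 3.
2 + 1/(3/1) = 2 + 1/3 = 7/3
1 + 1/(7/3) = 1 + 3/7 = 10/7
1 + 1/(10/7) = 1 + 7/10 = 17/10
4 + 1/(17/10) = 4 + 10/17 = 78/17
1 + 1/(78/17) = 1 + 17/78 = 95/78
5 + 1/(95/78) = 5 + 78/95 = 553/95
5 + 1/(553/95) = 5 + 95/553 = 2860/553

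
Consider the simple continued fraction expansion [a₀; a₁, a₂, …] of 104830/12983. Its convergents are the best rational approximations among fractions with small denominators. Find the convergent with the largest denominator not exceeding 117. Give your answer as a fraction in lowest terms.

a_0 = 8: 8/1  (≤ bound)
a_1 = 13: 105/13  (≤ bound)
a_2 = 2: 218/27  (≤ bound)
a_3 = 3: 759/94  (≤ bound)
a_4 = 1: 977/121  (> 117, stop)

759/94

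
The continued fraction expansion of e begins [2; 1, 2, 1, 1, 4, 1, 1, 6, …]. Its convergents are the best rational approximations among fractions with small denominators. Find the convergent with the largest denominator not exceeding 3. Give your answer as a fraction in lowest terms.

List convergents until the denominator exceeds the bound:
a_0 = 2: 2/1  (≤ bound)
a_1 = 1: 3/1  (≤ bound)
a_2 = 2: 8/3  (≤ bound)
a_3 = 1: 11/4  (> 3, stop)

8/3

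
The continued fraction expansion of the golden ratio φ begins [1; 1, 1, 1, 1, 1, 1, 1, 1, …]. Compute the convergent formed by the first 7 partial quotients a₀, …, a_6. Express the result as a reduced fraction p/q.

21/13

Work from the innermost term outward:
Start with 1.
1 + 1/(1/1) = 1 + 1/1 = 2/1
1 + 1/(2/1) = 1 + 1/2 = 3/2
1 + 1/(3/2) = 1 + 2/3 = 5/3
1 + 1/(5/3) = 1 + 3/5 = 8/5
1 + 1/(8/5) = 1 + 5/8 = 13/8
1 + 1/(13/8) = 1 + 8/13 = 21/13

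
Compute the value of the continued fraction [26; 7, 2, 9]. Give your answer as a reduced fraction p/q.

3711/142

a_0 = 26: 26/1
a_1 = 7: 183/7
a_2 = 2: 392/15
a_3 = 9: 3711/142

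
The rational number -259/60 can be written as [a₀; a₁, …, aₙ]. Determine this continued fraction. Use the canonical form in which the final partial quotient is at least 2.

[-5; 1, 2, 6, 3]

Repeatedly divide and take the remainder:
-259 = -5·60 + 41, so a_0 = -5
60 = 1·41 + 19, so a_1 = 1
41 = 2·19 + 3, so a_2 = 2
19 = 6·3 + 1, so a_3 = 6
3 = 3·1 + 0, so a_4 = 3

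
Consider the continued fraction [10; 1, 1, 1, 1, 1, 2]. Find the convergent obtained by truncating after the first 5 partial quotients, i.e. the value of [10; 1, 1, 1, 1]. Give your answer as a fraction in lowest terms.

Use the convergent recurrence hₖ = aₖ·hₖ₋₁ + hₖ₋₂ (and likewise for the denominators kₖ):
a_0 = 10: 10/1
a_1 = 1: 11/1
a_2 = 1: 21/2
a_3 = 1: 32/3
a_4 = 1: 53/5

53/5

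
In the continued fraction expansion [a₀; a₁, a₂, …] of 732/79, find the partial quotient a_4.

5

Apply division with remainder until the remainder is 0:
732 = 9·79 + 21, so a_0 = 9
79 = 3·21 + 16, so a_1 = 3
21 = 1·16 + 5, so a_2 = 1
16 = 3·5 + 1, so a_3 = 3
5 = 5·1 + 0, so a_4 = 5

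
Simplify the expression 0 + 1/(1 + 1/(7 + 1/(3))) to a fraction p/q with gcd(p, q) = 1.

a_0 = 0: 0/1
a_1 = 1: 1/1
a_2 = 7: 7/8
a_3 = 3: 22/25

22/25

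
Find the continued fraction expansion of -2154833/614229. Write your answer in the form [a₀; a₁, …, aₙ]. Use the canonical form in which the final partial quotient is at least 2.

⌊-2154833/614229⌋ = -4, remainder 302083
⌊614229/302083⌋ = 2, remainder 10063
⌊302083/10063⌋ = 30, remainder 193
⌊10063/193⌋ = 52, remainder 27
⌊193/27⌋ = 7, remainder 4
⌊27/4⌋ = 6, remainder 3
⌊4/3⌋ = 1, remainder 1
⌊3/1⌋ = 3, remainder 0

[-4; 2, 30, 52, 7, 6, 1, 3]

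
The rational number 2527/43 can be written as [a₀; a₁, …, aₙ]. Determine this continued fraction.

2527 = 58·43 + 33, so a_0 = 58
43 = 1·33 + 10, so a_1 = 1
33 = 3·10 + 3, so a_2 = 3
10 = 3·3 + 1, so a_3 = 3
3 = 3·1 + 0, so a_4 = 3

[58; 1, 3, 3, 3]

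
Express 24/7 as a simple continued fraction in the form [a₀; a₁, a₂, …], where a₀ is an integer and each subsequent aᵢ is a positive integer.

24 ÷ 7 → quotient 3, remainder 3
7 ÷ 3 → quotient 2, remainder 1
3 ÷ 1 → quotient 3, remainder 0

[3; 2, 3]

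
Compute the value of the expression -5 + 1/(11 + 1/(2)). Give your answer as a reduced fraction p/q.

a_0 = -5: -5/1
a_1 = 11: -54/11
a_2 = 2: -113/23

-113/23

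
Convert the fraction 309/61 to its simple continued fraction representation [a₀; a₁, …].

Apply division with remainder until the remainder is 0:
309 = 5·61 + 4, so a_0 = 5
61 = 15·4 + 1, so a_1 = 15
4 = 4·1 + 0, so a_2 = 4

[5; 15, 4]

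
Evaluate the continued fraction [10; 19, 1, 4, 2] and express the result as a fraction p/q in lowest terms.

2191/218

Collapse the nested fraction from the inside out:
Start with 2.
4 + 1/(2/1) = 4 + 1/2 = 9/2
1 + 1/(9/2) = 1 + 2/9 = 11/9
19 + 1/(11/9) = 19 + 9/11 = 218/11
10 + 1/(218/11) = 10 + 11/218 = 2191/218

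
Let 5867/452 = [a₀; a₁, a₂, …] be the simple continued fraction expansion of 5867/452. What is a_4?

⌊5867/452⌋ = 12, remainder 443
⌊452/443⌋ = 1, remainder 9
⌊443/9⌋ = 49, remainder 2
⌊9/2⌋ = 4, remainder 1
⌊2/1⌋ = 2, remainder 0

2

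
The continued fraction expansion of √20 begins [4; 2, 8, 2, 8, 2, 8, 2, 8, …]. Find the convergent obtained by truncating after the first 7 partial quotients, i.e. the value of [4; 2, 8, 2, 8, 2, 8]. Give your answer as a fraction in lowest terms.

Start with 8.
2 + 1/(8/1) = 2 + 1/8 = 17/8
8 + 1/(17/8) = 8 + 8/17 = 144/17
2 + 1/(144/17) = 2 + 17/144 = 305/144
8 + 1/(305/144) = 8 + 144/305 = 2584/305
2 + 1/(2584/305) = 2 + 305/2584 = 5473/2584
4 + 1/(5473/2584) = 4 + 2584/5473 = 24476/5473

24476/5473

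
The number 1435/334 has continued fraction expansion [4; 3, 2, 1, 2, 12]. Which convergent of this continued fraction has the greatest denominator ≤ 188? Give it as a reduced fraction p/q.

List convergents until the denominator exceeds the bound:
a_0 = 4: 4/1  (≤ bound)
a_1 = 3: 13/3  (≤ bound)
a_2 = 2: 30/7  (≤ bound)
a_3 = 1: 43/10  (≤ bound)
a_4 = 2: 116/27  (≤ bound)
a_5 = 12: 1435/334  (> 188, stop)

116/27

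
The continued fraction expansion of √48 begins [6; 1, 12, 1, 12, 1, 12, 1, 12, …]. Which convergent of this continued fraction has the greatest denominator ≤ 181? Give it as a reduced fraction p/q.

List convergents until the denominator exceeds the bound:
a_0 = 6: 6/1  (≤ bound)
a_1 = 1: 7/1  (≤ bound)
a_2 = 12: 90/13  (≤ bound)
a_3 = 1: 97/14  (≤ bound)
a_4 = 12: 1254/181  (≤ bound)
a_5 = 1: 1351/195  (> 181, stop)

1254/181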